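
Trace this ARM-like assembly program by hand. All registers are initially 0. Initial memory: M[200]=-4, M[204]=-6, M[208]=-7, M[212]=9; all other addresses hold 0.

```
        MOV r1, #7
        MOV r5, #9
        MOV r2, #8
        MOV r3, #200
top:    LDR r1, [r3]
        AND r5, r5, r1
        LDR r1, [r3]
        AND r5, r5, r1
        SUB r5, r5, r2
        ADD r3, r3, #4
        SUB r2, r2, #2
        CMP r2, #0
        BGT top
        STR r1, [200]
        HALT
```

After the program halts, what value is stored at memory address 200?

9

MOV r1, #7 → r1=7
MOV r5, #9 → r5=9
MOV r2, #8 → r2=8
MOV r3, #200 → r3=200
LDR r1, [r3] → r1=M[200]=-4
AND r5, r5, r1 → r5=9&(-4)=8
LDR r1, [r3] → r1=M[200]=-4
AND r5, r5, r1 → r5=8&(-4)=8
SUB r5, r5, r2 → r5=8-8=0
ADD r3, r3, #4 → r3=200+4=204
SUB r2, r2, #2 → r2=8-2=6
CMP r2, #0  (cmp 6,0)
BGT top: taken
LDR r1, [r3] → r1=M[204]=-6
AND r5, r5, r1 → r5=0&(-6)=0
LDR r1, [r3] → r1=M[204]=-6
AND r5, r5, r1 → r5=0&(-6)=0
SUB r5, r5, r2 → r5=0-6=-6
ADD r3, r3, #4 → r3=204+4=208
SUB r2, r2, #2 → r2=6-2=4
CMP r2, #0  (cmp 4,0)
BGT top: taken
LDR r1, [r3] → r1=M[208]=-7
AND r5, r5, r1 → r5=(-6)&(-7)=-8
LDR r1, [r3] → r1=M[208]=-7
AND r5, r5, r1 → r5=(-8)&(-7)=-8
SUB r5, r5, r2 → r5=(-8)-4=-12
ADD r3, r3, #4 → r3=208+4=212
SUB r2, r2, #2 → r2=4-2=2
CMP r2, #0  (cmp 2,0)
BGT top: taken
LDR r1, [r3] → r1=M[212]=9
AND r5, r5, r1 → r5=(-12)&9=0
LDR r1, [r3] → r1=M[212]=9
AND r5, r5, r1 → r5=0&9=0
SUB r5, r5, r2 → r5=0-2=-2
ADD r3, r3, #4 → r3=212+4=216
SUB r2, r2, #2 → r2=2-2=0
CMP r2, #0  (cmp 0,0)
BGT top: not taken
STR r1, [200] → M[200]=9
halt.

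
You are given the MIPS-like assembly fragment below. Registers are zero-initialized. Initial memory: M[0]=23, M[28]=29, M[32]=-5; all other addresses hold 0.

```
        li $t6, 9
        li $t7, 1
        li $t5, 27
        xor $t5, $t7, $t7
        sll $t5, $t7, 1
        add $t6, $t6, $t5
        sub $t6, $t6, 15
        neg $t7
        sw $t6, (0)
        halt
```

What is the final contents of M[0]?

-4

$t6=9
$t7=1
$t5=27
$t5=1^1=0
$t5=1<<1=2
$t6=9+2=11
$t6=11-15=-4
$t7=-(1)=-1
sw $t6, (0) → M[0]=-4
halt.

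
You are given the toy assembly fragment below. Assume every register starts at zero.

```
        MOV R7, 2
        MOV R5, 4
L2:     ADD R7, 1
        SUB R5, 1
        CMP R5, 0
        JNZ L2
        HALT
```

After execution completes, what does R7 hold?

6

MOV R7, 2 → R7=2
MOV R5, 4 → R5=4
ADD R7, 1 → R7=2+1=3
SUB R5, 1 → R5=4-1=3
CMP R5, 0  (cmp 3,0)
JNZ L2: taken
ADD R7, 1 → R7=3+1=4
SUB R5, 1 → R5=3-1=2
CMP R5, 0  (cmp 2,0)
JNZ L2: taken
ADD R7, 1 → R7=4+1=5
SUB R5, 1 → R5=2-1=1
CMP R5, 0  (cmp 1,0)
JNZ L2: taken
ADD R7, 1 → R7=5+1=6
SUB R5, 1 → R5=1-1=0
CMP R5, 0  (cmp 0,0)
JNZ L2: not taken
halt.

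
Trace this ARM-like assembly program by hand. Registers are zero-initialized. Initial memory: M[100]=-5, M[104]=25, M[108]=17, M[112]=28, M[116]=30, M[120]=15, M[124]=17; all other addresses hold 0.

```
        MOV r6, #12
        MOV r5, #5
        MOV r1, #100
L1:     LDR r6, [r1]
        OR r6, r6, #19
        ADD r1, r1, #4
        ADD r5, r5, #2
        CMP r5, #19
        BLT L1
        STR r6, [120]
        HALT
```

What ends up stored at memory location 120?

19

after MOV r6, #12: r6=12
after MOV r5, #5: r5=5
after MOV r1, #100: r1=100
after LDR r6, [r1]: r6=M[100]=-5
after OR r6, r6, #19: r6=(-5)|19=-5
after ADD r1, r1, #4: r1=100+4=104
after ADD r5, r5, #2: r5=5+2=7
CMP r5, #19  (cmp 7,19)
BLT L1: taken
after LDR r6, [r1]: r6=M[104]=25
after OR r6, r6, #19: r6=25|19=27
after ADD r1, r1, #4: r1=104+4=108
after ADD r5, r5, #2: r5=7+2=9
CMP r5, #19  (cmp 9,19)
BLT L1: taken
after LDR r6, [r1]: r6=M[108]=17
after OR r6, r6, #19: r6=17|19=19
after ADD r1, r1, #4: r1=108+4=112
after ADD r5, r5, #2: r5=9+2=11
CMP r5, #19  (cmp 11,19)
BLT L1: taken
after LDR r6, [r1]: r6=M[112]=28
after OR r6, r6, #19: r6=28|19=31
after ADD r1, r1, #4: r1=112+4=116
after ADD r5, r5, #2: r5=11+2=13
CMP r5, #19  (cmp 13,19)
BLT L1: taken
after LDR r6, [r1]: r6=M[116]=30
after OR r6, r6, #19: r6=30|19=31
after ADD r1, r1, #4: r1=116+4=120
after ADD r5, r5, #2: r5=13+2=15
CMP r5, #19  (cmp 15,19)
BLT L1: taken
after LDR r6, [r1]: r6=M[120]=15
after OR r6, r6, #19: r6=15|19=31
after ADD r1, r1, #4: r1=120+4=124
after ADD r5, r5, #2: r5=15+2=17
CMP r5, #19  (cmp 17,19)
BLT L1: taken
after LDR r6, [r1]: r6=M[124]=17
after OR r6, r6, #19: r6=17|19=19
after ADD r1, r1, #4: r1=124+4=128
after ADD r5, r5, #2: r5=17+2=19
CMP r5, #19  (cmp 19,19)
BLT L1: not taken
STR r6, [120] → M[120]=19
halt.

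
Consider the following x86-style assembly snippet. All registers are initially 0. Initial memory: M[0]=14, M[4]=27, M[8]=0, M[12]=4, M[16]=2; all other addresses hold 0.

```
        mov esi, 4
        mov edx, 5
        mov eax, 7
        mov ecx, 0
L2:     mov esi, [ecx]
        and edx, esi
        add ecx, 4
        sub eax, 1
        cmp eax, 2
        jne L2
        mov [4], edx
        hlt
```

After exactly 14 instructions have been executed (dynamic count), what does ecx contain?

8

after mov esi, 4: esi=4
after mov edx, 5: edx=5
after mov eax, 7: eax=7
after mov ecx, 0: ecx=0
after mov esi, [ecx]: esi=M[0]=14
after and edx, esi: edx=5&14=4
after add ecx, 4: ecx=0+4=4
after sub eax, 1: eax=7-1=6
cmp eax, 2  (cmp 6,2)
jne L2: taken
after mov esi, [ecx]: esi=M[4]=27
after and edx, esi: edx=4&27=0
after add ecx, 4: ecx=4+4=8
after sub eax, 1: eax=6-1=5
After step 14: ecx = 8.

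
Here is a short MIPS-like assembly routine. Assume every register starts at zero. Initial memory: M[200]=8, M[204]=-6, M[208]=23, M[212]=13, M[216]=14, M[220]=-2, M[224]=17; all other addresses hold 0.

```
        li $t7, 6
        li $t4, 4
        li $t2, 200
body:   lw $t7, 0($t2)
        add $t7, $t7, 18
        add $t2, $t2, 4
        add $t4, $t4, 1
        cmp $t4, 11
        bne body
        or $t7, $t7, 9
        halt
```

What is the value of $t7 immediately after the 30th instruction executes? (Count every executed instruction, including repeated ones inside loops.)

li $t7, 6 → $t7=6
li $t4, 4 → $t4=4
li $t2, 200 → $t2=200
lw $t7, 0($t2) → $t7=M[200]=8
add $t7, $t7, 18 → $t7=8+18=26
add $t2, $t2, 4 → $t2=200+4=204
add $t4, $t4, 1 → $t4=4+1=5
cmp $t4, 11  (cmp 5,11)
bne body: taken
lw $t7, 0($t2) → $t7=M[204]=-6
add $t7, $t7, 18 → $t7=(-6)+18=12
add $t2, $t2, 4 → $t2=204+4=208
add $t4, $t4, 1 → $t4=5+1=6
cmp $t4, 11  (cmp 6,11)
bne body: taken
lw $t7, 0($t2) → $t7=M[208]=23
add $t7, $t7, 18 → $t7=23+18=41
add $t2, $t2, 4 → $t2=208+4=212
add $t4, $t4, 1 → $t4=6+1=7
cmp $t4, 11  (cmp 7,11)
bne body: taken
lw $t7, 0($t2) → $t7=M[212]=13
add $t7, $t7, 18 → $t7=13+18=31
add $t2, $t2, 4 → $t2=212+4=216
add $t4, $t4, 1 → $t4=7+1=8
cmp $t4, 11  (cmp 8,11)
bne body: taken
lw $t7, 0($t2) → $t7=M[216]=14
add $t7, $t7, 18 → $t7=14+18=32
add $t2, $t2, 4 → $t2=216+4=220
After step 30: $t7 = 32.

32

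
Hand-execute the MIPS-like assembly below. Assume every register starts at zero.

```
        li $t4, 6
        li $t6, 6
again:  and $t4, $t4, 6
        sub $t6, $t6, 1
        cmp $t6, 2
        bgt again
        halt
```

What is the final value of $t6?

$t4=6
$t6=6
$t4=6&6=6
$t6=6-1=5
cmp $t6, 2  (cmp 5,2)
bgt again: taken
$t4=6&6=6
$t6=5-1=4
cmp $t6, 2  (cmp 4,2)
bgt again: taken
$t4=6&6=6
$t6=4-1=3
cmp $t6, 2  (cmp 3,2)
bgt again: taken
$t4=6&6=6
$t6=3-1=2
cmp $t6, 2  (cmp 2,2)
bgt again: not taken
halt.

2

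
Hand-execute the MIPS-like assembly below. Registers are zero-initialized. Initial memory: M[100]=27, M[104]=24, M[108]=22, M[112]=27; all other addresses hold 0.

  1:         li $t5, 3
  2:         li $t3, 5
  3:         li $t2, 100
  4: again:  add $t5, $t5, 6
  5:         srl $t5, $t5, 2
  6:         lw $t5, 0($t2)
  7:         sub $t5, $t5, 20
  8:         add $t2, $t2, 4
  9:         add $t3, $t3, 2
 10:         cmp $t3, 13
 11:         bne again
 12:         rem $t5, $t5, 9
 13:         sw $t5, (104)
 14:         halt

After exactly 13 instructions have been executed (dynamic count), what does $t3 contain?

after li $t5, 3: $t5=3
after li $t3, 5: $t3=5
after li $t2, 100: $t2=100
after add $t5, $t5, 6: $t5=3+6=9
after srl $t5, $t5, 2: $t5=9>>2=2
after lw $t5, 0($t2): $t5=M[100]=27
after sub $t5, $t5, 20: $t5=27-20=7
after add $t2, $t2, 4: $t2=100+4=104
after add $t3, $t3, 2: $t3=5+2=7
cmp $t3, 13  (cmp 7,13)
bne again: taken
after add $t5, $t5, 6: $t5=7+6=13
after srl $t5, $t5, 2: $t5=13>>2=3
After step 13: $t3 = 7.

7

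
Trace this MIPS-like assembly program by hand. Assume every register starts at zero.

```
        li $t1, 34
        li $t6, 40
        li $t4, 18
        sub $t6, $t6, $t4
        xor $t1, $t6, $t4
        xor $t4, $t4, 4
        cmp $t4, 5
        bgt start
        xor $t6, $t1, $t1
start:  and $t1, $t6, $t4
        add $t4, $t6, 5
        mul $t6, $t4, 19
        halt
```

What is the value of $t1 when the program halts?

li $t1, 34 → $t1=34
li $t6, 40 → $t6=40
li $t4, 18 → $t4=18
sub $t6, $t6, $t4 → $t6=40-18=22
xor $t1, $t6, $t4 → $t1=22^18=4
xor $t4, $t4, 4 → $t4=18^4=22
cmp $t4, 5  (cmp 22,5)
bgt start: taken
and $t1, $t6, $t4 → $t1=22&22=22
add $t4, $t6, 5 → $t4=22+5=27
mul $t6, $t4, 19 → $t6=27*19=513
halt.

22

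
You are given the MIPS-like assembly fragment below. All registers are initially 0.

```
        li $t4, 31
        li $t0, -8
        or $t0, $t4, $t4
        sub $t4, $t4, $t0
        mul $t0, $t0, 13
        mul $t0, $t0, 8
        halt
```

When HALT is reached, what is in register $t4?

0

li $t4, 31 → $t4=31
li $t0, -8 → $t0=-8
or $t0, $t4, $t4 → $t0=31|31=31
sub $t4, $t4, $t0 → $t4=31-31=0
mul $t0, $t0, 13 → $t0=31*13=403
mul $t0, $t0, 8 → $t0=403*8=3224
halt.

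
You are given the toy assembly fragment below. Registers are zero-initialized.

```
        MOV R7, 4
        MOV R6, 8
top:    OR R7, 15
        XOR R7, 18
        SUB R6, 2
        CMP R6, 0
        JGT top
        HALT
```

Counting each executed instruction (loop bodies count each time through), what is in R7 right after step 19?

R7=4
R6=8
R7=4|15=15
R7=15^18=29
R6=8-2=6
CMP R6, 0  (cmp 6,0)
JGT top: taken
R7=29|15=31
R7=31^18=13
R6=6-2=4
CMP R6, 0  (cmp 4,0)
JGT top: taken
R7=13|15=15
R7=15^18=29
R6=4-2=2
CMP R6, 0  (cmp 2,0)
JGT top: taken
R7=29|15=31
R7=31^18=13
After step 19: R7 = 13.

13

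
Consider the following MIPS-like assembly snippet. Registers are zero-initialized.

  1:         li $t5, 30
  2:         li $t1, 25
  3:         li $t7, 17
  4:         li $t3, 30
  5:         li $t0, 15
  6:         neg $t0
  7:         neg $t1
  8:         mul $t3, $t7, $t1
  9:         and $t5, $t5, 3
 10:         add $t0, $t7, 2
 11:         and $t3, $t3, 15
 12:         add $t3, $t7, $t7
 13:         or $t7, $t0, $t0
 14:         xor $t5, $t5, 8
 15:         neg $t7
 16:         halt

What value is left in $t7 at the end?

after li $t5, 30: $t5=30
after li $t1, 25: $t1=25
after li $t7, 17: $t7=17
after li $t3, 30: $t3=30
after li $t0, 15: $t0=15
after neg $t0: $t0=-(15)=-15
after neg $t1: $t1=-(25)=-25
after mul $t3, $t7, $t1: $t3=17*(-25)=-425
after and $t5, $t5, 3: $t5=30&3=2
after add $t0, $t7, 2: $t0=17+2=19
after and $t3, $t3, 15: $t3=(-425)&15=7
after add $t3, $t7, $t7: $t3=17+17=34
after or $t7, $t0, $t0: $t7=19|19=19
after xor $t5, $t5, 8: $t5=2^8=10
after neg $t7: $t7=-(19)=-19
halt.

-19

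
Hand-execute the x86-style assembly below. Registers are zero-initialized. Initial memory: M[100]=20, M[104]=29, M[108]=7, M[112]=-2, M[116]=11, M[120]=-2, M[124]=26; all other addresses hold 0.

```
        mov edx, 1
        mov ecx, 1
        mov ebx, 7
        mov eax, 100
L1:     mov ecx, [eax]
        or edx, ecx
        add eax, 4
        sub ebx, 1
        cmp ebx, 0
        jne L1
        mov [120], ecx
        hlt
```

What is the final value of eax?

after mov edx, 1: edx=1
after mov ecx, 1: ecx=1
after mov ebx, 7: ebx=7
after mov eax, 100: eax=100
after mov ecx, [eax]: ecx=M[100]=20
after or edx, ecx: edx=1|20=21
after add eax, 4: eax=100+4=104
after sub ebx, 1: ebx=7-1=6
cmp ebx, 0  (cmp 6,0)
jne L1: taken
after mov ecx, [eax]: ecx=M[104]=29
after or edx, ecx: edx=21|29=29
after add eax, 4: eax=104+4=108
after sub ebx, 1: ebx=6-1=5
cmp ebx, 0  (cmp 5,0)
jne L1: taken
after mov ecx, [eax]: ecx=M[108]=7
after or edx, ecx: edx=29|7=31
after add eax, 4: eax=108+4=112
after sub ebx, 1: ebx=5-1=4
cmp ebx, 0  (cmp 4,0)
jne L1: taken
after mov ecx, [eax]: ecx=M[112]=-2
after or edx, ecx: edx=31|(-2)=-1
after add eax, 4: eax=112+4=116
after sub ebx, 1: ebx=4-1=3
cmp ebx, 0  (cmp 3,0)
jne L1: taken
after mov ecx, [eax]: ecx=M[116]=11
after or edx, ecx: edx=(-1)|11=-1
after add eax, 4: eax=116+4=120
after sub ebx, 1: ebx=3-1=2
cmp ebx, 0  (cmp 2,0)
jne L1: taken
after mov ecx, [eax]: ecx=M[120]=-2
after or edx, ecx: edx=(-1)|(-2)=-1
after add eax, 4: eax=120+4=124
after sub ebx, 1: ebx=2-1=1
cmp ebx, 0  (cmp 1,0)
jne L1: taken
after mov ecx, [eax]: ecx=M[124]=26
after or edx, ecx: edx=(-1)|26=-1
after add eax, 4: eax=124+4=128
after sub ebx, 1: ebx=1-1=0
cmp ebx, 0  (cmp 0,0)
jne L1: not taken
mov [120], ecx → M[120]=26
halt.

128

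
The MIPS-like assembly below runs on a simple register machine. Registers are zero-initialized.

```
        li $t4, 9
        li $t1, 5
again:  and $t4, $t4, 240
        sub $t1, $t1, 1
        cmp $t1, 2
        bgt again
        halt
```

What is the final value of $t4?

li $t4, 9 → $t4=9
li $t1, 5 → $t1=5
and $t4, $t4, 240 → $t4=9&240=0
sub $t1, $t1, 1 → $t1=5-1=4
cmp $t1, 2  (cmp 4,2)
bgt again: taken
and $t4, $t4, 240 → $t4=0&240=0
sub $t1, $t1, 1 → $t1=4-1=3
cmp $t1, 2  (cmp 3,2)
bgt again: taken
and $t4, $t4, 240 → $t4=0&240=0
sub $t1, $t1, 1 → $t1=3-1=2
cmp $t1, 2  (cmp 2,2)
bgt again: not taken
halt.

0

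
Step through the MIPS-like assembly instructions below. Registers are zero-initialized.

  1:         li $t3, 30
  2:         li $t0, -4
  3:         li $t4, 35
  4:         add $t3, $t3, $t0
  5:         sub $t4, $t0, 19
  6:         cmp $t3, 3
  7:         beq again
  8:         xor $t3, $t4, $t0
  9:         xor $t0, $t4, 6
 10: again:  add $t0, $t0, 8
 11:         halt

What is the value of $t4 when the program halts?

$t3=30
$t0=-4
$t4=35
$t3=30+(-4)=26
$t4=(-4)-19=-23
cmp $t3, 3  (cmp 26,3)
beq again: not taken
$t3=(-23)^(-4)=21
$t0=(-23)^6=-17
$t0=(-17)+8=-9
halt.

-23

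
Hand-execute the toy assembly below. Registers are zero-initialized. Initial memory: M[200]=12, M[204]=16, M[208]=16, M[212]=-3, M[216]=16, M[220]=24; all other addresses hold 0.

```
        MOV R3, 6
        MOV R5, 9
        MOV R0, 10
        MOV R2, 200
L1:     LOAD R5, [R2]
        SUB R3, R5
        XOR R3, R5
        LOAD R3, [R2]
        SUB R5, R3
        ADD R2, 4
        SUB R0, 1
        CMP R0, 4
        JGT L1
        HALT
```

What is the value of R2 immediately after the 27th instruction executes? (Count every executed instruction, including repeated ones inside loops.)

208

MOV R3, 6 → R3=6
MOV R5, 9 → R5=9
MOV R0, 10 → R0=10
MOV R2, 200 → R2=200
LOAD R5, [R2] → R5=M[200]=12
SUB R3, R5 → R3=6-12=-6
XOR R3, R5 → R3=(-6)^12=-10
LOAD R3, [R2] → R3=M[200]=12
SUB R5, R3 → R5=12-12=0
ADD R2, 4 → R2=200+4=204
SUB R0, 1 → R0=10-1=9
CMP R0, 4  (cmp 9,4)
JGT L1: taken
LOAD R5, [R2] → R5=M[204]=16
SUB R3, R5 → R3=12-16=-4
XOR R3, R5 → R3=(-4)^16=-20
LOAD R3, [R2] → R3=M[204]=16
SUB R5, R3 → R5=16-16=0
ADD R2, 4 → R2=204+4=208
SUB R0, 1 → R0=9-1=8
CMP R0, 4  (cmp 8,4)
JGT L1: taken
LOAD R5, [R2] → R5=M[208]=16
SUB R3, R5 → R3=16-16=0
XOR R3, R5 → R3=0^16=16
LOAD R3, [R2] → R3=M[208]=16
SUB R5, R3 → R5=16-16=0
After step 27: R2 = 208.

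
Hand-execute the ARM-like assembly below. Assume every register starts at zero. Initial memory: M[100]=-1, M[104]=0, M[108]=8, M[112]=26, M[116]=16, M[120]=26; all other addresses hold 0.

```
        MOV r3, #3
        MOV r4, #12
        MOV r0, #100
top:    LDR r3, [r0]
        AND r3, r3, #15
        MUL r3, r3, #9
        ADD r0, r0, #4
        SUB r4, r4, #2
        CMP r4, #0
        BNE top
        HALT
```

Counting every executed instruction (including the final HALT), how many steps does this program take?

MOV r3, #3 → r3=3
MOV r4, #12 → r4=12
MOV r0, #100 → r0=100
LDR r3, [r0] → r3=M[100]=-1
AND r3, r3, #15 → r3=(-1)&15=15
MUL r3, r3, #9 → r3=15*9=135
ADD r0, r0, #4 → r0=100+4=104
SUB r4, r4, #2 → r4=12-2=10
CMP r4, #0  (cmp 10,0)
BNE top: taken
LDR r3, [r0] → r3=M[104]=0
AND r3, r3, #15 → r3=0&15=0
MUL r3, r3, #9 → r3=0*9=0
ADD r0, r0, #4 → r0=104+4=108
SUB r4, r4, #2 → r4=10-2=8
CMP r4, #0  (cmp 8,0)
BNE top: taken
LDR r3, [r0] → r3=M[108]=8
AND r3, r3, #15 → r3=8&15=8
MUL r3, r3, #9 → r3=8*9=72
ADD r0, r0, #4 → r0=108+4=112
SUB r4, r4, #2 → r4=8-2=6
CMP r4, #0  (cmp 6,0)
BNE top: taken
LDR r3, [r0] → r3=M[112]=26
AND r3, r3, #15 → r3=26&15=10
MUL r3, r3, #9 → r3=10*9=90
ADD r0, r0, #4 → r0=112+4=116
SUB r4, r4, #2 → r4=6-2=4
CMP r4, #0  (cmp 4,0)
BNE top: taken
LDR r3, [r0] → r3=M[116]=16
AND r3, r3, #15 → r3=16&15=0
MUL r3, r3, #9 → r3=0*9=0
ADD r0, r0, #4 → r0=116+4=120
SUB r4, r4, #2 → r4=4-2=2
CMP r4, #0  (cmp 2,0)
BNE top: taken
LDR r3, [r0] → r3=M[120]=26
AND r3, r3, #15 → r3=26&15=10
MUL r3, r3, #9 → r3=10*9=90
ADD r0, r0, #4 → r0=120+4=124
SUB r4, r4, #2 → r4=2-2=0
CMP r4, #0  (cmp 0,0)
BNE top: not taken
halt.
Total executed instructions: 46.

46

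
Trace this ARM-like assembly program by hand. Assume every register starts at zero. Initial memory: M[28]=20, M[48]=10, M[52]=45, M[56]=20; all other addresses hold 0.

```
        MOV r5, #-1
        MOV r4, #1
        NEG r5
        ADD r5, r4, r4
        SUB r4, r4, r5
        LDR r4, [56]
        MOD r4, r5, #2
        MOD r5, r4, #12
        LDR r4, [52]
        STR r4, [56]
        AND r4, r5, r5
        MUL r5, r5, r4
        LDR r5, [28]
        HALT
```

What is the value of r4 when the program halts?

0

r5=-1
r4=1
r5=-(-1)=1
r5=1+1=2
r4=1-2=-1
r4=M[56]=20
r4=2%2=0
r5=0%12=0
r4=M[52]=45
STR r4, [56] → M[56]=45
r4=0&0=0
r5=0*0=0
r5=M[28]=20
halt.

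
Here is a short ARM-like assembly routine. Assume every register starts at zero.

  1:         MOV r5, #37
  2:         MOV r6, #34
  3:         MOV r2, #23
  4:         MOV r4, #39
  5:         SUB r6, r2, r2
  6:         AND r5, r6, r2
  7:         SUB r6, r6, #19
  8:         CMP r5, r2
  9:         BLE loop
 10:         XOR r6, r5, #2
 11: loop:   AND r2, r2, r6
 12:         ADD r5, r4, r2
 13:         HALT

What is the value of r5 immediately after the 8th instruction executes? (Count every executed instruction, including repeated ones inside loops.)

r5=37
r6=34
r2=23
r4=39
r6=23-23=0
r5=0&23=0
r6=0-19=-19
CMP r5, r2  (cmp 0,23)
After step 8: r5 = 0.

0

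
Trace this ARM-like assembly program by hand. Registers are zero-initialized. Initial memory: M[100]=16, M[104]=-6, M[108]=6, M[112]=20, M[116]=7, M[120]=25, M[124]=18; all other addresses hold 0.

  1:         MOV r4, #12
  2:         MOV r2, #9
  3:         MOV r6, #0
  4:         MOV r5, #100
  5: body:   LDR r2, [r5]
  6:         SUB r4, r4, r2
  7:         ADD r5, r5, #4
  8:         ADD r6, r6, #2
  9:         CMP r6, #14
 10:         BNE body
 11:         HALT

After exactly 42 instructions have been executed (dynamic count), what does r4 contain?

after MOV r4, #12: r4=12
after MOV r2, #9: r2=9
after MOV r6, #0: r6=0
after MOV r5, #100: r5=100
after LDR r2, [r5]: r2=M[100]=16
after SUB r4, r4, r2: r4=12-16=-4
after ADD r5, r5, #4: r5=100+4=104
after ADD r6, r6, #2: r6=0+2=2
CMP r6, #14  (cmp 2,14)
BNE body: taken
after LDR r2, [r5]: r2=M[104]=-6
after SUB r4, r4, r2: r4=(-4)-(-6)=2
after ADD r5, r5, #4: r5=104+4=108
after ADD r6, r6, #2: r6=2+2=4
CMP r6, #14  (cmp 4,14)
BNE body: taken
after LDR r2, [r5]: r2=M[108]=6
after SUB r4, r4, r2: r4=2-6=-4
after ADD r5, r5, #4: r5=108+4=112
after ADD r6, r6, #2: r6=4+2=6
CMP r6, #14  (cmp 6,14)
BNE body: taken
after LDR r2, [r5]: r2=M[112]=20
after SUB r4, r4, r2: r4=(-4)-20=-24
after ADD r5, r5, #4: r5=112+4=116
after ADD r6, r6, #2: r6=6+2=8
CMP r6, #14  (cmp 8,14)
BNE body: taken
after LDR r2, [r5]: r2=M[116]=7
after SUB r4, r4, r2: r4=(-24)-7=-31
after ADD r5, r5, #4: r5=116+4=120
after ADD r6, r6, #2: r6=8+2=10
CMP r6, #14  (cmp 10,14)
BNE body: taken
after LDR r2, [r5]: r2=M[120]=25
after SUB r4, r4, r2: r4=(-31)-25=-56
after ADD r5, r5, #4: r5=120+4=124
after ADD r6, r6, #2: r6=10+2=12
CMP r6, #14  (cmp 12,14)
BNE body: taken
after LDR r2, [r5]: r2=M[124]=18
after SUB r4, r4, r2: r4=(-56)-18=-74
After step 42: r4 = -74.

-74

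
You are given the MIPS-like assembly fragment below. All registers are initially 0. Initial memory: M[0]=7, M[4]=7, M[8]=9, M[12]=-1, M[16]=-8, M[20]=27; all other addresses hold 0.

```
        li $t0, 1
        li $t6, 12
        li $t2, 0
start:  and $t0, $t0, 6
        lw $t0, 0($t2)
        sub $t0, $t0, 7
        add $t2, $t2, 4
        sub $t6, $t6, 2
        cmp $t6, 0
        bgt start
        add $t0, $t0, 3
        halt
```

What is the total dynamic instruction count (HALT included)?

after li $t0, 1: $t0=1
after li $t6, 12: $t6=12
after li $t2, 0: $t2=0
after and $t0, $t0, 6: $t0=1&6=0
after lw $t0, 0($t2): $t0=M[0]=7
after sub $t0, $t0, 7: $t0=7-7=0
after add $t2, $t2, 4: $t2=0+4=4
after sub $t6, $t6, 2: $t6=12-2=10
cmp $t6, 0  (cmp 10,0)
bgt start: taken
after and $t0, $t0, 6: $t0=0&6=0
after lw $t0, 0($t2): $t0=M[4]=7
after sub $t0, $t0, 7: $t0=7-7=0
after add $t2, $t2, 4: $t2=4+4=8
after sub $t6, $t6, 2: $t6=10-2=8
cmp $t6, 0  (cmp 8,0)
bgt start: taken
after and $t0, $t0, 6: $t0=0&6=0
after lw $t0, 0($t2): $t0=M[8]=9
after sub $t0, $t0, 7: $t0=9-7=2
after add $t2, $t2, 4: $t2=8+4=12
after sub $t6, $t6, 2: $t6=8-2=6
cmp $t6, 0  (cmp 6,0)
bgt start: taken
after and $t0, $t0, 6: $t0=2&6=2
after lw $t0, 0($t2): $t0=M[12]=-1
after sub $t0, $t0, 7: $t0=(-1)-7=-8
after add $t2, $t2, 4: $t2=12+4=16
after sub $t6, $t6, 2: $t6=6-2=4
cmp $t6, 0  (cmp 4,0)
bgt start: taken
after and $t0, $t0, 6: $t0=(-8)&6=0
after lw $t0, 0($t2): $t0=M[16]=-8
after sub $t0, $t0, 7: $t0=(-8)-7=-15
after add $t2, $t2, 4: $t2=16+4=20
after sub $t6, $t6, 2: $t6=4-2=2
cmp $t6, 0  (cmp 2,0)
bgt start: taken
after and $t0, $t0, 6: $t0=(-15)&6=0
after lw $t0, 0($t2): $t0=M[20]=27
after sub $t0, $t0, 7: $t0=27-7=20
after add $t2, $t2, 4: $t2=20+4=24
after sub $t6, $t6, 2: $t6=2-2=0
cmp $t6, 0  (cmp 0,0)
bgt start: not taken
after add $t0, $t0, 3: $t0=20+3=23
halt.
Total executed instructions: 47.

47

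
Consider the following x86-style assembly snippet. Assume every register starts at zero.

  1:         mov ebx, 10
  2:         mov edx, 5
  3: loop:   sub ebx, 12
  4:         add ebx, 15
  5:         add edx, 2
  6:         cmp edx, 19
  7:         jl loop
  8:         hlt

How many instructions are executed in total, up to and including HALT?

ebx=10
edx=5
ebx=10-12=-2
ebx=(-2)+15=13
edx=5+2=7
cmp edx, 19  (cmp 7,19)
jl loop: taken
ebx=13-12=1
ebx=1+15=16
edx=7+2=9
cmp edx, 19  (cmp 9,19)
jl loop: taken
ebx=16-12=4
ebx=4+15=19
edx=9+2=11
cmp edx, 19  (cmp 11,19)
jl loop: taken
ebx=19-12=7
ebx=7+15=22
edx=11+2=13
cmp edx, 19  (cmp 13,19)
jl loop: taken
ebx=22-12=10
ebx=10+15=25
edx=13+2=15
cmp edx, 19  (cmp 15,19)
jl loop: taken
ebx=25-12=13
ebx=13+15=28
edx=15+2=17
cmp edx, 19  (cmp 17,19)
jl loop: taken
ebx=28-12=16
ebx=16+15=31
edx=17+2=19
cmp edx, 19  (cmp 19,19)
jl loop: not taken
halt.
Total executed instructions: 38.

38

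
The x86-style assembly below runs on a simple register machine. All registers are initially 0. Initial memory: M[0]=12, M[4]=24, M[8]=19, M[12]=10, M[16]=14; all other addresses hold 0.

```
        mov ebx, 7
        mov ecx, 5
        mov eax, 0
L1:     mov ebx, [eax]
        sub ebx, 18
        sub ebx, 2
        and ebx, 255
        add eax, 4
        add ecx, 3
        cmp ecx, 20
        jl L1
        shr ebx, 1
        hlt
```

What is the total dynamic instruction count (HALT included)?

mov ebx, 7 → ebx=7
mov ecx, 5 → ecx=5
mov eax, 0 → eax=0
mov ebx, [eax] → ebx=M[0]=12
sub ebx, 18 → ebx=12-18=-6
sub ebx, 2 → ebx=(-6)-2=-8
and ebx, 255 → ebx=(-8)&255=248
add eax, 4 → eax=0+4=4
add ecx, 3 → ecx=5+3=8
cmp ecx, 20  (cmp 8,20)
jl L1: taken
mov ebx, [eax] → ebx=M[4]=24
sub ebx, 18 → ebx=24-18=6
sub ebx, 2 → ebx=6-2=4
and ebx, 255 → ebx=4&255=4
add eax, 4 → eax=4+4=8
add ecx, 3 → ecx=8+3=11
cmp ecx, 20  (cmp 11,20)
jl L1: taken
mov ebx, [eax] → ebx=M[8]=19
sub ebx, 18 → ebx=19-18=1
sub ebx, 2 → ebx=1-2=-1
and ebx, 255 → ebx=(-1)&255=255
add eax, 4 → eax=8+4=12
add ecx, 3 → ecx=11+3=14
cmp ecx, 20  (cmp 14,20)
jl L1: taken
mov ebx, [eax] → ebx=M[12]=10
sub ebx, 18 → ebx=10-18=-8
sub ebx, 2 → ebx=(-8)-2=-10
and ebx, 255 → ebx=(-10)&255=246
add eax, 4 → eax=12+4=16
add ecx, 3 → ecx=14+3=17
cmp ecx, 20  (cmp 17,20)
jl L1: taken
mov ebx, [eax] → ebx=M[16]=14
sub ebx, 18 → ebx=14-18=-4
sub ebx, 2 → ebx=(-4)-2=-6
and ebx, 255 → ebx=(-6)&255=250
add eax, 4 → eax=16+4=20
add ecx, 3 → ecx=17+3=20
cmp ecx, 20  (cmp 20,20)
jl L1: not taken
shr ebx, 1 → ebx=250>>1=125
halt.
Total executed instructions: 45.

45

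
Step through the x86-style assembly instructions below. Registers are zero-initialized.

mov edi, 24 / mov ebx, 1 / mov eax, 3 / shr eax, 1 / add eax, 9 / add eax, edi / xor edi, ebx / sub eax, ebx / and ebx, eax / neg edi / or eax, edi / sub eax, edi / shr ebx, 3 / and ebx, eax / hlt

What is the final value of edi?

-25

mov edi, 24 → edi=24
mov ebx, 1 → ebx=1
mov eax, 3 → eax=3
shr eax, 1 → eax=3>>1=1
add eax, 9 → eax=1+9=10
add eax, edi → eax=10+24=34
xor edi, ebx → edi=24^1=25
sub eax, ebx → eax=34-1=33
and ebx, eax → ebx=1&33=1
neg edi → edi=-(25)=-25
or eax, edi → eax=33|(-25)=-25
sub eax, edi → eax=(-25)-(-25)=0
shr ebx, 3 → ebx=1>>3=0
and ebx, eax → ebx=0&0=0
halt.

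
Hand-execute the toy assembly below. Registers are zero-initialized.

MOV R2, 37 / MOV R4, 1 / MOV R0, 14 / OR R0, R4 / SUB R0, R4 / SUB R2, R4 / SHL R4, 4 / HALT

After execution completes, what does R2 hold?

36

after MOV R2, 37: R2=37
after MOV R4, 1: R4=1
after MOV R0, 14: R0=14
after OR R0, R4: R0=14|1=15
after SUB R0, R4: R0=15-1=14
after SUB R2, R4: R2=37-1=36
after SHL R4, 4: R4=1<<4=16
halt.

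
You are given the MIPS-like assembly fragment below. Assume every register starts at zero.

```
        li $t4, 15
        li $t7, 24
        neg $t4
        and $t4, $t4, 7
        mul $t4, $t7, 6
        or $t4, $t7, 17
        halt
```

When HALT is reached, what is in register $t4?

after li $t4, 15: $t4=15
after li $t7, 24: $t7=24
after neg $t4: $t4=-(15)=-15
after and $t4, $t4, 7: $t4=(-15)&7=1
after mul $t4, $t7, 6: $t4=24*6=144
after or $t4, $t7, 17: $t4=24|17=25
halt.

25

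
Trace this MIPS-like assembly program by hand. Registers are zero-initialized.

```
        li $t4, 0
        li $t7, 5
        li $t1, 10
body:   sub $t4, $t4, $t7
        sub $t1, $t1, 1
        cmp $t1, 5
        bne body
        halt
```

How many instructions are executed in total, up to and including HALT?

$t4=0
$t7=5
$t1=10
$t4=0-5=-5
$t1=10-1=9
cmp $t1, 5  (cmp 9,5)
bne body: taken
$t4=(-5)-5=-10
$t1=9-1=8
cmp $t1, 5  (cmp 8,5)
bne body: taken
$t4=(-10)-5=-15
$t1=8-1=7
cmp $t1, 5  (cmp 7,5)
bne body: taken
$t4=(-15)-5=-20
$t1=7-1=6
cmp $t1, 5  (cmp 6,5)
bne body: taken
$t4=(-20)-5=-25
$t1=6-1=5
cmp $t1, 5  (cmp 5,5)
bne body: not taken
halt.
Total executed instructions: 24.

24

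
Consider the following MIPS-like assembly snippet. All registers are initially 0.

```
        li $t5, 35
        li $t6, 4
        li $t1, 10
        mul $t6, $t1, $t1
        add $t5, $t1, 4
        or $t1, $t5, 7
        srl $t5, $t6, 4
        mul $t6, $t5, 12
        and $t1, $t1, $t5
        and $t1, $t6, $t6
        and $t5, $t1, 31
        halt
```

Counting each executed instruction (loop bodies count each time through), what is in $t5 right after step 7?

$t5=35
$t6=4
$t1=10
$t6=10*10=100
$t5=10+4=14
$t1=14|7=15
$t5=100>>4=6
After step 7: $t5 = 6.

6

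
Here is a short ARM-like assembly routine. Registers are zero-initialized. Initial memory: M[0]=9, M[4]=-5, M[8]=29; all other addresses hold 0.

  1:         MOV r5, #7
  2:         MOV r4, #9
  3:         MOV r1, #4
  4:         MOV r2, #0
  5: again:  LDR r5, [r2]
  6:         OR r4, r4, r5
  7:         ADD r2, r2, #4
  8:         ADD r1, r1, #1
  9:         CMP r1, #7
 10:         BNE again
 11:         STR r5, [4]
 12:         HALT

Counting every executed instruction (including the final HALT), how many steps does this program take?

24

r5=7
r4=9
r1=4
r2=0
r5=M[0]=9
r4=9|9=9
r2=0+4=4
r1=4+1=5
CMP r1, #7  (cmp 5,7)
BNE again: taken
r5=M[4]=-5
r4=9|(-5)=-5
r2=4+4=8
r1=5+1=6
CMP r1, #7  (cmp 6,7)
BNE again: taken
r5=M[8]=29
r4=(-5)|29=-1
r2=8+4=12
r1=6+1=7
CMP r1, #7  (cmp 7,7)
BNE again: not taken
STR r5, [4] → M[4]=29
halt.
Total executed instructions: 24.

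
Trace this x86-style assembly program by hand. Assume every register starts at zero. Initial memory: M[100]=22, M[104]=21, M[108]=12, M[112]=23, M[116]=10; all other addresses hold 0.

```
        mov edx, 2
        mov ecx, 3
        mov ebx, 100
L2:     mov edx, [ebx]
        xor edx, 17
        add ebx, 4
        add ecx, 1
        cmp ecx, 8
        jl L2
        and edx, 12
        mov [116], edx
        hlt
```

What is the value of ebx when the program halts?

120

mov edx, 2 → edx=2
mov ecx, 3 → ecx=3
mov ebx, 100 → ebx=100
mov edx, [ebx] → edx=M[100]=22
xor edx, 17 → edx=22^17=7
add ebx, 4 → ebx=100+4=104
add ecx, 1 → ecx=3+1=4
cmp ecx, 8  (cmp 4,8)
jl L2: taken
mov edx, [ebx] → edx=M[104]=21
xor edx, 17 → edx=21^17=4
add ebx, 4 → ebx=104+4=108
add ecx, 1 → ecx=4+1=5
cmp ecx, 8  (cmp 5,8)
jl L2: taken
mov edx, [ebx] → edx=M[108]=12
xor edx, 17 → edx=12^17=29
add ebx, 4 → ebx=108+4=112
add ecx, 1 → ecx=5+1=6
cmp ecx, 8  (cmp 6,8)
jl L2: taken
mov edx, [ebx] → edx=M[112]=23
xor edx, 17 → edx=23^17=6
add ebx, 4 → ebx=112+4=116
add ecx, 1 → ecx=6+1=7
cmp ecx, 8  (cmp 7,8)
jl L2: taken
mov edx, [ebx] → edx=M[116]=10
xor edx, 17 → edx=10^17=27
add ebx, 4 → ebx=116+4=120
add ecx, 1 → ecx=7+1=8
cmp ecx, 8  (cmp 8,8)
jl L2: not taken
and edx, 12 → edx=27&12=8
mov [116], edx → M[116]=8
halt.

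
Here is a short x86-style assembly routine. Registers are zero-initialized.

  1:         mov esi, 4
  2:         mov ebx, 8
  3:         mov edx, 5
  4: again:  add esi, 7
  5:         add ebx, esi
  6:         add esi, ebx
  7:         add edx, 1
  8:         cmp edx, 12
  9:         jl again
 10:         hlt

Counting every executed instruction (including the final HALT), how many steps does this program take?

mov esi, 4 → esi=4
mov ebx, 8 → ebx=8
mov edx, 5 → edx=5
add esi, 7 → esi=4+7=11
add ebx, esi → ebx=8+11=19
add esi, ebx → esi=11+19=30
add edx, 1 → edx=5+1=6
cmp edx, 12  (cmp 6,12)
jl again: taken
add esi, 7 → esi=30+7=37
add ebx, esi → ebx=19+37=56
add esi, ebx → esi=37+56=93
add edx, 1 → edx=6+1=7
cmp edx, 12  (cmp 7,12)
jl again: taken
add esi, 7 → esi=93+7=100
add ebx, esi → ebx=56+100=156
add esi, ebx → esi=100+156=256
add edx, 1 → edx=7+1=8
cmp edx, 12  (cmp 8,12)
jl again: taken
add esi, 7 → esi=256+7=263
add ebx, esi → ebx=156+263=419
add esi, ebx → esi=263+419=682
add edx, 1 → edx=8+1=9
cmp edx, 12  (cmp 9,12)
jl again: taken
add esi, 7 → esi=682+7=689
add ebx, esi → ebx=419+689=1108
add esi, ebx → esi=689+1108=1797
add edx, 1 → edx=9+1=10
cmp edx, 12  (cmp 10,12)
jl again: taken
add esi, 7 → esi=1797+7=1804
add ebx, esi → ebx=1108+1804=2912
add esi, ebx → esi=1804+2912=4716
add edx, 1 → edx=10+1=11
cmp edx, 12  (cmp 11,12)
jl again: taken
add esi, 7 → esi=4716+7=4723
add ebx, esi → ebx=2912+4723=7635
add esi, ebx → esi=4723+7635=12358
add edx, 1 → edx=11+1=12
cmp edx, 12  (cmp 12,12)
jl again: not taken
halt.
Total executed instructions: 46.

46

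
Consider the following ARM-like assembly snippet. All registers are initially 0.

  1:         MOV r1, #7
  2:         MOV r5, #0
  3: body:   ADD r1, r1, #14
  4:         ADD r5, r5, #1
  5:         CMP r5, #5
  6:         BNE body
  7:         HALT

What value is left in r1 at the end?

r1=7
r5=0
r1=7+14=21
r5=0+1=1
CMP r5, #5  (cmp 1,5)
BNE body: taken
r1=21+14=35
r5=1+1=2
CMP r5, #5  (cmp 2,5)
BNE body: taken
r1=35+14=49
r5=2+1=3
CMP r5, #5  (cmp 3,5)
BNE body: taken
r1=49+14=63
r5=3+1=4
CMP r5, #5  (cmp 4,5)
BNE body: taken
r1=63+14=77
r5=4+1=5
CMP r5, #5  (cmp 5,5)
BNE body: not taken
halt.

77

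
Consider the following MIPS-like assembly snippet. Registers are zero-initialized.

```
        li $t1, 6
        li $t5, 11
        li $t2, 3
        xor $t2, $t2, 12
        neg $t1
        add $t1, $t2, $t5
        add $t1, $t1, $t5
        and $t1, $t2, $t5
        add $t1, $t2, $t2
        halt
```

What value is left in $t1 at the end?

li $t1, 6 → $t1=6
li $t5, 11 → $t5=11
li $t2, 3 → $t2=3
xor $t2, $t2, 12 → $t2=3^12=15
neg $t1 → $t1=-(6)=-6
add $t1, $t2, $t5 → $t1=15+11=26
add $t1, $t1, $t5 → $t1=26+11=37
and $t1, $t2, $t5 → $t1=15&11=11
add $t1, $t2, $t2 → $t1=15+15=30
halt.

30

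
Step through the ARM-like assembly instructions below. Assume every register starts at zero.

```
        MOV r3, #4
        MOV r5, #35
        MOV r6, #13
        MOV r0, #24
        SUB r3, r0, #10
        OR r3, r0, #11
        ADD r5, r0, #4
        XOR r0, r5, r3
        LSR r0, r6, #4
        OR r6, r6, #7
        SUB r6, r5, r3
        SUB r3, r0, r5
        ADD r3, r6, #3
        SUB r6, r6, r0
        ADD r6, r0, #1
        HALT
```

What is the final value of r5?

28

MOV r3, #4 → r3=4
MOV r5, #35 → r5=35
MOV r6, #13 → r6=13
MOV r0, #24 → r0=24
SUB r3, r0, #10 → r3=24-10=14
OR r3, r0, #11 → r3=24|11=27
ADD r5, r0, #4 → r5=24+4=28
XOR r0, r5, r3 → r0=28^27=7
LSR r0, r6, #4 → r0=13>>4=0
OR r6, r6, #7 → r6=13|7=15
SUB r6, r5, r3 → r6=28-27=1
SUB r3, r0, r5 → r3=0-28=-28
ADD r3, r6, #3 → r3=1+3=4
SUB r6, r6, r0 → r6=1-0=1
ADD r6, r0, #1 → r6=0+1=1
halt.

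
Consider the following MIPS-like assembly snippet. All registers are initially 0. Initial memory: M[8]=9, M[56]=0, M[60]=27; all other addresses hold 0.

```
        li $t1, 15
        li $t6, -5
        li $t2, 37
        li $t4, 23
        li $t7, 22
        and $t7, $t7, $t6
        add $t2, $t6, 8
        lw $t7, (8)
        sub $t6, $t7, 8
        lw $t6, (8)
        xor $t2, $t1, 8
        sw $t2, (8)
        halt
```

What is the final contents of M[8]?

7

li $t1, 15 → $t1=15
li $t6, -5 → $t6=-5
li $t2, 37 → $t2=37
li $t4, 23 → $t4=23
li $t7, 22 → $t7=22
and $t7, $t7, $t6 → $t7=22&(-5)=18
add $t2, $t6, 8 → $t2=(-5)+8=3
lw $t7, (8) → $t7=M[8]=9
sub $t6, $t7, 8 → $t6=9-8=1
lw $t6, (8) → $t6=M[8]=9
xor $t2, $t1, 8 → $t2=15^8=7
sw $t2, (8) → M[8]=7
halt.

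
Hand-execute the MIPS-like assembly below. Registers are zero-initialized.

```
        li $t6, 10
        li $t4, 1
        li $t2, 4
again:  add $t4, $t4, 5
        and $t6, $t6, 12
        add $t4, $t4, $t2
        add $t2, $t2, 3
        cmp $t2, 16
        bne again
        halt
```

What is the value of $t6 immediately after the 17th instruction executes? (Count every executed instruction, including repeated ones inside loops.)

8

li $t6, 10 → $t6=10
li $t4, 1 → $t4=1
li $t2, 4 → $t2=4
add $t4, $t4, 5 → $t4=1+5=6
and $t6, $t6, 12 → $t6=10&12=8
add $t4, $t4, $t2 → $t4=6+4=10
add $t2, $t2, 3 → $t2=4+3=7
cmp $t2, 16  (cmp 7,16)
bne again: taken
add $t4, $t4, 5 → $t4=10+5=15
and $t6, $t6, 12 → $t6=8&12=8
add $t4, $t4, $t2 → $t4=15+7=22
add $t2, $t2, 3 → $t2=7+3=10
cmp $t2, 16  (cmp 10,16)
bne again: taken
add $t4, $t4, 5 → $t4=22+5=27
and $t6, $t6, 12 → $t6=8&12=8
After step 17: $t6 = 8.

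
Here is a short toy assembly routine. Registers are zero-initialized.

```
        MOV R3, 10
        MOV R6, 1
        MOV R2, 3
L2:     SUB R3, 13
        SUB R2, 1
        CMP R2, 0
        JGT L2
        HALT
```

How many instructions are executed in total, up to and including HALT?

16

after MOV R3, 10: R3=10
after MOV R6, 1: R6=1
after MOV R2, 3: R2=3
after SUB R3, 13: R3=10-13=-3
after SUB R2, 1: R2=3-1=2
CMP R2, 0  (cmp 2,0)
JGT L2: taken
after SUB R3, 13: R3=(-3)-13=-16
after SUB R2, 1: R2=2-1=1
CMP R2, 0  (cmp 1,0)
JGT L2: taken
after SUB R3, 13: R3=(-16)-13=-29
after SUB R2, 1: R2=1-1=0
CMP R2, 0  (cmp 0,0)
JGT L2: not taken
halt.
Total executed instructions: 16.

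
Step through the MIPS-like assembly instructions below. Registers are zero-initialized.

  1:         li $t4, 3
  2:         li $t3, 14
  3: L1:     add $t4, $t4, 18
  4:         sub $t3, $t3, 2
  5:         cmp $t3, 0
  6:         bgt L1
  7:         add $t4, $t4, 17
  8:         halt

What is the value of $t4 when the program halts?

after li $t4, 3: $t4=3
after li $t3, 14: $t3=14
after add $t4, $t4, 18: $t4=3+18=21
after sub $t3, $t3, 2: $t3=14-2=12
cmp $t3, 0  (cmp 12,0)
bgt L1: taken
after add $t4, $t4, 18: $t4=21+18=39
after sub $t3, $t3, 2: $t3=12-2=10
cmp $t3, 0  (cmp 10,0)
bgt L1: taken
after add $t4, $t4, 18: $t4=39+18=57
after sub $t3, $t3, 2: $t3=10-2=8
cmp $t3, 0  (cmp 8,0)
bgt L1: taken
after add $t4, $t4, 18: $t4=57+18=75
after sub $t3, $t3, 2: $t3=8-2=6
cmp $t3, 0  (cmp 6,0)
bgt L1: taken
after add $t4, $t4, 18: $t4=75+18=93
after sub $t3, $t3, 2: $t3=6-2=4
cmp $t3, 0  (cmp 4,0)
bgt L1: taken
after add $t4, $t4, 18: $t4=93+18=111
after sub $t3, $t3, 2: $t3=4-2=2
cmp $t3, 0  (cmp 2,0)
bgt L1: taken
after add $t4, $t4, 18: $t4=111+18=129
after sub $t3, $t3, 2: $t3=2-2=0
cmp $t3, 0  (cmp 0,0)
bgt L1: not taken
after add $t4, $t4, 17: $t4=129+17=146
halt.

146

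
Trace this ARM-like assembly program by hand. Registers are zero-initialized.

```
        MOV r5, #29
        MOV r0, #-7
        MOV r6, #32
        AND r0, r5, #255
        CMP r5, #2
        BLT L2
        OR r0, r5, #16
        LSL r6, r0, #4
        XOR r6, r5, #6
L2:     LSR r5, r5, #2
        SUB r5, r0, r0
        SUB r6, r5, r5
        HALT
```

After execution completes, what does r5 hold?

0

r5=29
r0=-7
r6=32
r0=29&255=29
CMP r5, #2  (cmp 29,2)
BLT L2: not taken
r0=29|16=29
r6=29<<4=464
r6=29^6=27
r5=29>>2=7
r5=29-29=0
r6=0-0=0
halt.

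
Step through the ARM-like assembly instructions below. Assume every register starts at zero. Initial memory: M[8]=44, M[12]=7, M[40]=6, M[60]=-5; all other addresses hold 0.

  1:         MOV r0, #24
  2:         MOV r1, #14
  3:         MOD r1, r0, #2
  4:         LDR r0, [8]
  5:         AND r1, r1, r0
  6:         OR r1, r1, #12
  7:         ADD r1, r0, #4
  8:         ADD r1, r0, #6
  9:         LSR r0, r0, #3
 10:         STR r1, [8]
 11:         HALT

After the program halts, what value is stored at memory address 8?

after MOV r0, #24: r0=24
after MOV r1, #14: r1=14
after MOD r1, r0, #2: r1=24%2=0
after LDR r0, [8]: r0=M[8]=44
after AND r1, r1, r0: r1=0&44=0
after OR r1, r1, #12: r1=0|12=12
after ADD r1, r0, #4: r1=44+4=48
after ADD r1, r0, #6: r1=44+6=50
after LSR r0, r0, #3: r0=44>>3=5
STR r1, [8] → M[8]=50
halt.

50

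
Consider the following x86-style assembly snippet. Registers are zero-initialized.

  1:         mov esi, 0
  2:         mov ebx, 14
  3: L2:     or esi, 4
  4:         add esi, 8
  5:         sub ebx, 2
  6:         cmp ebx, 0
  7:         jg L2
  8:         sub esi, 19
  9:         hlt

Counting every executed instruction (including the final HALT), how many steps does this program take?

39

esi=0
ebx=14
esi=0|4=4
esi=4+8=12
ebx=14-2=12
cmp ebx, 0  (cmp 12,0)
jg L2: taken
esi=12|4=12
esi=12+8=20
ebx=12-2=10
cmp ebx, 0  (cmp 10,0)
jg L2: taken
esi=20|4=20
esi=20+8=28
ebx=10-2=8
cmp ebx, 0  (cmp 8,0)
jg L2: taken
esi=28|4=28
esi=28+8=36
ebx=8-2=6
cmp ebx, 0  (cmp 6,0)
jg L2: taken
esi=36|4=36
esi=36+8=44
ebx=6-2=4
cmp ebx, 0  (cmp 4,0)
jg L2: taken
esi=44|4=44
esi=44+8=52
ebx=4-2=2
cmp ebx, 0  (cmp 2,0)
jg L2: taken
esi=52|4=52
esi=52+8=60
ebx=2-2=0
cmp ebx, 0  (cmp 0,0)
jg L2: not taken
esi=60-19=41
halt.
Total executed instructions: 39.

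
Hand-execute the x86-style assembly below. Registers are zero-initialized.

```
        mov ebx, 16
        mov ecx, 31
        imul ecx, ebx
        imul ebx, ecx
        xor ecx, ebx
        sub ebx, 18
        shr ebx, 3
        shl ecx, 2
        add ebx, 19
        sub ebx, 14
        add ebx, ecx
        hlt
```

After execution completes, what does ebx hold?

32674

ebx=16
ecx=31
ecx=31*16=496
ebx=16*496=7936
ecx=496^7936=7920
ebx=7936-18=7918
ebx=7918>>3=989
ecx=7920<<2=31680
ebx=989+19=1008
ebx=1008-14=994
ebx=994+31680=32674
halt.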